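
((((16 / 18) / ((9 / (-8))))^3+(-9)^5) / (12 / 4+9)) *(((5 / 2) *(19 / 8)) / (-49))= 2981225566535 / 4999796928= 596.27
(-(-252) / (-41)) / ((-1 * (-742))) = -0.01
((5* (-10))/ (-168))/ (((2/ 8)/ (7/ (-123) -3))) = -9400/ 2583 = -3.64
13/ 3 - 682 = -2033/ 3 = -677.67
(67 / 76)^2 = 4489 / 5776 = 0.78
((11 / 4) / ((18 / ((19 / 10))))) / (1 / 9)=209 / 80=2.61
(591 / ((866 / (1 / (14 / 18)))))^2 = 28291761 / 36747844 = 0.77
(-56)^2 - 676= 2460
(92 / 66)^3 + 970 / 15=2421262 / 35937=67.38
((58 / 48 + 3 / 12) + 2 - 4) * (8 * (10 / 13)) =-10 / 3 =-3.33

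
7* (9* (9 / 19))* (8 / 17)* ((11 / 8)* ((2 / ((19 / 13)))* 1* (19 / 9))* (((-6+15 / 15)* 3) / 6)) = -45045 / 323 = -139.46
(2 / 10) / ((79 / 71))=71 / 395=0.18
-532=-532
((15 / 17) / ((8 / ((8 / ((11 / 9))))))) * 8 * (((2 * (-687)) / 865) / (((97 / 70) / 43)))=-893319840 / 3138047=-284.67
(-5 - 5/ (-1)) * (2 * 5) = 0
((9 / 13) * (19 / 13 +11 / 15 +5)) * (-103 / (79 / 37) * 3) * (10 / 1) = -96242994 / 13351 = -7208.67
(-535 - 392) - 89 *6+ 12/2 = -1455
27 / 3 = 9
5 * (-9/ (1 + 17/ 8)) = -72/ 5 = -14.40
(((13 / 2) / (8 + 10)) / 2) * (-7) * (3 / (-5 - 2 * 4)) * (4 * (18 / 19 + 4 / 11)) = 959 / 627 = 1.53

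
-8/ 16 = -1/ 2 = -0.50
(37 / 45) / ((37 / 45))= 1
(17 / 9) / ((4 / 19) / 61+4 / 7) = 137921 / 41976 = 3.29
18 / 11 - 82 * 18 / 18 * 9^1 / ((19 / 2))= -15894 / 209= -76.05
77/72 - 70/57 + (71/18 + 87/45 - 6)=-1921/6840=-0.28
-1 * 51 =-51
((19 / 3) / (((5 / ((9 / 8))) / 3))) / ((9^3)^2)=0.00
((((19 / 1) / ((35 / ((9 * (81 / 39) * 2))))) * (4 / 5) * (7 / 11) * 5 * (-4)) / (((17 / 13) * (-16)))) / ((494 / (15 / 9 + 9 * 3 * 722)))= 33129 / 85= 389.75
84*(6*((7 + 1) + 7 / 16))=8505 / 2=4252.50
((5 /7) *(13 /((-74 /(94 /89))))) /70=-611 /322714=-0.00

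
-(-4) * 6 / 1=24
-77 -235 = -312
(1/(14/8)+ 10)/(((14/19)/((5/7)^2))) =17575/2401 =7.32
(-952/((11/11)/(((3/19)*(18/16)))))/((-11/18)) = 57834/209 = 276.72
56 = 56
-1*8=-8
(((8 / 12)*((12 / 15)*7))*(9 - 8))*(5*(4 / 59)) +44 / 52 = 4859 / 2301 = 2.11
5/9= 0.56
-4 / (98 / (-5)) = 10 / 49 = 0.20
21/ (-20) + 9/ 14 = -57/ 140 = -0.41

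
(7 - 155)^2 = 21904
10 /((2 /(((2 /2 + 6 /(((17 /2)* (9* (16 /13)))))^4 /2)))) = 11086869605 /3463782912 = 3.20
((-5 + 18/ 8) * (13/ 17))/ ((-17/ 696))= 24882/ 289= 86.10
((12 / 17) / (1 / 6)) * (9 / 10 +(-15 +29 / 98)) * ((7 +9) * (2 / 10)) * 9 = -1683.77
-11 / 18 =-0.61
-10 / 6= -5 / 3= -1.67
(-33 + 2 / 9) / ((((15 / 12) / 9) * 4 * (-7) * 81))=59 / 567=0.10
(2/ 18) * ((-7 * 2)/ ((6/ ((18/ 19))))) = -14/ 57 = -0.25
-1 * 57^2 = -3249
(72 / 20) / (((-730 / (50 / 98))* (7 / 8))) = -72 / 25039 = -0.00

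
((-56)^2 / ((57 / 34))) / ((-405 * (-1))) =106624 / 23085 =4.62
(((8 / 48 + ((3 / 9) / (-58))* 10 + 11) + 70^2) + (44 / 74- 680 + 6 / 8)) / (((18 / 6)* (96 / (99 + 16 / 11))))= 60219267875 / 40791168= 1476.28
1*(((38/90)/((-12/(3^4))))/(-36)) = 19/240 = 0.08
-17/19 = -0.89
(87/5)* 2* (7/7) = 174/5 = 34.80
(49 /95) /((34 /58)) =1421 /1615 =0.88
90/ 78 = 15/ 13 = 1.15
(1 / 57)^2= 1 / 3249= 0.00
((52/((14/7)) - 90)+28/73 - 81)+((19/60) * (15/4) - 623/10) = -1201457/5840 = -205.73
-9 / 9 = -1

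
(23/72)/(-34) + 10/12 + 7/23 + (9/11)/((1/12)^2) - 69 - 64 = -8703971/619344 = -14.05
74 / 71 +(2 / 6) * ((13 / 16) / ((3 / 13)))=22655 / 10224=2.22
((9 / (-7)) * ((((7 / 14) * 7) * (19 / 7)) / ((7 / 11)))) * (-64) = 60192 / 49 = 1228.41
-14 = -14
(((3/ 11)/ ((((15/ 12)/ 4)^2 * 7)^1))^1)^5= 267181325549568/ 26433439033203125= 0.01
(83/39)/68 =83/2652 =0.03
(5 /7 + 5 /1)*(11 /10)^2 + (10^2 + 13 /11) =41617 /385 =108.10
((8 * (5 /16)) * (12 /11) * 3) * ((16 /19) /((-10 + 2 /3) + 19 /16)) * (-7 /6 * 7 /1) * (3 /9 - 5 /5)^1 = -376320 /81719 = -4.61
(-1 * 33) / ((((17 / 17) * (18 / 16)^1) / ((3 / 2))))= -44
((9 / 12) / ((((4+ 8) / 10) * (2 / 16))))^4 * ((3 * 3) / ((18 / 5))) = 3125 / 2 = 1562.50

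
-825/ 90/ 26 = -55/ 156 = -0.35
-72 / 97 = -0.74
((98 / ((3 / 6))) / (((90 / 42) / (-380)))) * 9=-312816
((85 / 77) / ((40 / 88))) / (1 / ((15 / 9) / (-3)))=-85 / 63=-1.35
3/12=1/4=0.25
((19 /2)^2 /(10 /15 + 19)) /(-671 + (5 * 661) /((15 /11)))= 3249 /1240888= 0.00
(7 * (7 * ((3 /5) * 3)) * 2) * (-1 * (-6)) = 5292 /5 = 1058.40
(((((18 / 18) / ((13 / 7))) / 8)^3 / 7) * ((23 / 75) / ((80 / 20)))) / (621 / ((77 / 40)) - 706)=-86779 / 9962470502400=-0.00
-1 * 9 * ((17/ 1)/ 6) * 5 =-255/ 2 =-127.50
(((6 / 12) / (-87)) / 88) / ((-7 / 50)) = 25 / 53592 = 0.00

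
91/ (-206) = -91/ 206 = -0.44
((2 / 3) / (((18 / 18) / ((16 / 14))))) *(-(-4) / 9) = 64 / 189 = 0.34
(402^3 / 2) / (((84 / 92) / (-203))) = -7221921156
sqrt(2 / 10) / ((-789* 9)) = -sqrt(5) / 35505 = -0.00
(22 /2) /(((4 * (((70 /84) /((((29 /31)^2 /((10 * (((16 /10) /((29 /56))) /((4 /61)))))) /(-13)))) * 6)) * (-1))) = 268279 /3414087040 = 0.00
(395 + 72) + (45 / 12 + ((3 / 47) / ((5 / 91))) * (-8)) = 461.46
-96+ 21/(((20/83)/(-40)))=-3582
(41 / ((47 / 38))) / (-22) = -779 / 517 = -1.51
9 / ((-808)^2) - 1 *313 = -204346423 / 652864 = -313.00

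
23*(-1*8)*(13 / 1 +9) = -4048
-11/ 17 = -0.65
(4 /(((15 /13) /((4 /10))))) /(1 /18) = 24.96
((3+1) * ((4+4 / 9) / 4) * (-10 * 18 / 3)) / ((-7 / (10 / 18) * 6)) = 2000 / 567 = 3.53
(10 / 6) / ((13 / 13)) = 5 / 3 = 1.67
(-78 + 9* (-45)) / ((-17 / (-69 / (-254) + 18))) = 131859 / 254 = 519.13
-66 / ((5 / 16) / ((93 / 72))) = -1364 / 5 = -272.80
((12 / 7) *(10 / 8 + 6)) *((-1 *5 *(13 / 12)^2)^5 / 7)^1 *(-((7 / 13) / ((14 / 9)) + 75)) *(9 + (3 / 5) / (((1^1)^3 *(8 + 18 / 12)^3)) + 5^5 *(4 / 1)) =53843687038416156962299375 / 4624415302090752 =11643350244.53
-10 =-10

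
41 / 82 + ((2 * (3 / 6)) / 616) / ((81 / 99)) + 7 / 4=1135 / 504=2.25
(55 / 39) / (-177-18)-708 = -1076879 / 1521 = -708.01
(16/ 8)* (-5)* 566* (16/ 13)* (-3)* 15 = 4075200/ 13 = 313476.92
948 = 948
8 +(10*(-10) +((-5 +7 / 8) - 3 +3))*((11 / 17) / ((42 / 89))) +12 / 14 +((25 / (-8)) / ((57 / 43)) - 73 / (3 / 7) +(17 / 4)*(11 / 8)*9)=-3243209 / 12768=-254.01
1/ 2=0.50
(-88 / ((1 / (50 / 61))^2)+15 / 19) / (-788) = 4124185 / 55710812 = 0.07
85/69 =1.23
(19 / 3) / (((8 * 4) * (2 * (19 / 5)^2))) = 25 / 3648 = 0.01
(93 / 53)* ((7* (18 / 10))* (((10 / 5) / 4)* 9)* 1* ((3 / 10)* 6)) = 179.09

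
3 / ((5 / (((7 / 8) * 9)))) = 189 / 40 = 4.72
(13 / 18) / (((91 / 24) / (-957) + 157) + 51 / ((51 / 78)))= 16588 / 5397389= 0.00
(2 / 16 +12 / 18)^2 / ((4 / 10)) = 1805 / 1152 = 1.57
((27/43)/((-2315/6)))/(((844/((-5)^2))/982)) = -198855/4200799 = -0.05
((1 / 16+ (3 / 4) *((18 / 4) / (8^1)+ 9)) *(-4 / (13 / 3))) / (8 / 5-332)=6945 / 343616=0.02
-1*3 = -3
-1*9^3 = -729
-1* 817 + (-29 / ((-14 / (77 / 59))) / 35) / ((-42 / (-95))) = -28337303 / 34692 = -816.83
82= 82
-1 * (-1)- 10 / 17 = 7 / 17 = 0.41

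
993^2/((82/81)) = 79869969/82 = 974024.01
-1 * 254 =-254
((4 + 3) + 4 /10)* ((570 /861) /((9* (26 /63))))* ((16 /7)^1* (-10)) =-112480 /3731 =-30.15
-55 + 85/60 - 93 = -146.58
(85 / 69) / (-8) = -85 / 552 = -0.15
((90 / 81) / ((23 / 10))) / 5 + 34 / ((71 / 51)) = 360358 / 14697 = 24.52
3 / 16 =0.19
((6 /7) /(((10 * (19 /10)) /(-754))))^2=20466576 /17689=1157.02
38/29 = 1.31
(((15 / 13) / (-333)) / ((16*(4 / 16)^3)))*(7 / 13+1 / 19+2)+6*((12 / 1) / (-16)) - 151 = -110872531 / 712842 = -155.54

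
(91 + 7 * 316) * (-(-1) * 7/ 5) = 16121/ 5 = 3224.20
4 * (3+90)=372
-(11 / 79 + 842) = -66529 / 79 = -842.14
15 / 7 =2.14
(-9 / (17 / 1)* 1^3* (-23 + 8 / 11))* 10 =22050 / 187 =117.91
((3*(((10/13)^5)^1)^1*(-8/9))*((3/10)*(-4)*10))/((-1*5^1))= -640000/371293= -1.72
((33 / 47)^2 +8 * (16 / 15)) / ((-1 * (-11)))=0.82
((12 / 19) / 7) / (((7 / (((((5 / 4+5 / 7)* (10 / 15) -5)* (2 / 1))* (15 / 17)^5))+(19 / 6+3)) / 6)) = 5649750000 / 45851036987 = 0.12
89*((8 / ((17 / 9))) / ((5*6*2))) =6.28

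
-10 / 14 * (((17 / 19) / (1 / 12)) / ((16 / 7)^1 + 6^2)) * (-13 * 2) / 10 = 663 / 1273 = 0.52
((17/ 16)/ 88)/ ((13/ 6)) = 51/ 9152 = 0.01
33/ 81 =11/ 27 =0.41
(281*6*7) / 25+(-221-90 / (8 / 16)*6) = -20723 / 25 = -828.92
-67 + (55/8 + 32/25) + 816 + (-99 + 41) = 139831/200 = 699.16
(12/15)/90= 2/225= 0.01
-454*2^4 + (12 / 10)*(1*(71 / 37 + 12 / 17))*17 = -7210.45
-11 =-11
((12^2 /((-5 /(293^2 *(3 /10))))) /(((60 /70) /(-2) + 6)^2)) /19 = -100958424 /80275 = -1257.66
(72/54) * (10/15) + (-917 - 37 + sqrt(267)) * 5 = -42922/9 + 5 * sqrt(267) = -4687.41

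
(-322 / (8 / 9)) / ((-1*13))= 1449 / 52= 27.87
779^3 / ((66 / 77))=3309103973 / 6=551517328.83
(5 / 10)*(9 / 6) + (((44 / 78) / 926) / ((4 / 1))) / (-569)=7705822 / 10274433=0.75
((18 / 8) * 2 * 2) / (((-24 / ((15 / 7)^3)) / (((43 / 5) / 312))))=-29025 / 285376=-0.10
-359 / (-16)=359 / 16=22.44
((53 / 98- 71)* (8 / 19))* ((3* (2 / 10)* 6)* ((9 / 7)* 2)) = -1789776 / 6517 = -274.63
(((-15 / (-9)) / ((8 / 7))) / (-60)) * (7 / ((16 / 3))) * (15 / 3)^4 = -30625 / 1536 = -19.94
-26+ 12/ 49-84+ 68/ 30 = -79004/ 735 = -107.49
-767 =-767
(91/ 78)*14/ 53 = 49/ 159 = 0.31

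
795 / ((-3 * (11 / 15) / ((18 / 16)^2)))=-321975 / 704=-457.35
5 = 5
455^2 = 207025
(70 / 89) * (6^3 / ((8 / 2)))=3780 / 89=42.47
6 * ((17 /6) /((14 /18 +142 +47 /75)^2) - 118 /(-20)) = 10839886761 /306204340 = 35.40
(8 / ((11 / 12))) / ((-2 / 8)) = -384 / 11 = -34.91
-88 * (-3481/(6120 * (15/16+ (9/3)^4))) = 612656/1002915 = 0.61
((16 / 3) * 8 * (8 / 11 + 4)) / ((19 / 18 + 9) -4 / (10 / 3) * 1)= 199680 / 8767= 22.78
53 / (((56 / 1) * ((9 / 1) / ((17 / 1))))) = 901 / 504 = 1.79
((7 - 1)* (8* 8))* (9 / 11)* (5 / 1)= 17280 / 11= 1570.91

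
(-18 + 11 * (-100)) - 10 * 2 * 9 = -1298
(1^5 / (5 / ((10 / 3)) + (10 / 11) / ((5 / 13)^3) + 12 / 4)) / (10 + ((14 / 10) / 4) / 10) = 110000 / 22604841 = 0.00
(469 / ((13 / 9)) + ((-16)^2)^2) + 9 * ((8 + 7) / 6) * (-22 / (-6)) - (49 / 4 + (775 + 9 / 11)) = 37268731 / 572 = 65155.12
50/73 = 0.68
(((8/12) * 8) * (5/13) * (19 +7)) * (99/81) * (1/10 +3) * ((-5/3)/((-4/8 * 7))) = 54560/567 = 96.23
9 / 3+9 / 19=66 / 19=3.47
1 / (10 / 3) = 3 / 10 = 0.30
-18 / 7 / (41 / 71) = -4.45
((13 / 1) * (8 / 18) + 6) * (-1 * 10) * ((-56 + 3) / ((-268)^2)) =14045 / 161604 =0.09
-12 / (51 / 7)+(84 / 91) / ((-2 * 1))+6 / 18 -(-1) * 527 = 348224 / 663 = 525.22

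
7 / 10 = 0.70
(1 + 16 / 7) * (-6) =-19.71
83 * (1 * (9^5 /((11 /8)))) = 39208536 /11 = 3564412.36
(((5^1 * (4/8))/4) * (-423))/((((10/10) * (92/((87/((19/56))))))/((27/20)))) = -994.76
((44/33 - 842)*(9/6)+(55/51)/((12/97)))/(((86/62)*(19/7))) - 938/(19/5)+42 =-268730021/500004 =-537.46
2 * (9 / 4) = 4.50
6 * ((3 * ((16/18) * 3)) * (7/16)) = 21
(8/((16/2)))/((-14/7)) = -1/2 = -0.50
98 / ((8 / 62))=1519 / 2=759.50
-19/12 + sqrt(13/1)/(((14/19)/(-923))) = -17537*sqrt(13)/14 -19/12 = -4518.05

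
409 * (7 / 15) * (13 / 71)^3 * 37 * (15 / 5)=232730407 / 1789555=130.05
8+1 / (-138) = 1103 / 138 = 7.99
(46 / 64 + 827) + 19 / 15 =397913 / 480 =828.99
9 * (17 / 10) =153 / 10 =15.30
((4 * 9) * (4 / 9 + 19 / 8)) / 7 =29 / 2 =14.50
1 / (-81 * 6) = -1 / 486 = -0.00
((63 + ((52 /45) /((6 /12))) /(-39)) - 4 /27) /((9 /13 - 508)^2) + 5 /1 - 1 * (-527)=3123742308113 /5871693375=532.00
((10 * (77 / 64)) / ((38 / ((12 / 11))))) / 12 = 0.03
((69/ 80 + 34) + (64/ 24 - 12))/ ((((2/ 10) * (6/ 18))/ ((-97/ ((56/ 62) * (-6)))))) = 18423889/ 2688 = 6854.13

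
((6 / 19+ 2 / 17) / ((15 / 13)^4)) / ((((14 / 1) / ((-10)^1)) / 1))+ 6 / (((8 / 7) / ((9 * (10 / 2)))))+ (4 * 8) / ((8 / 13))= 753691499 / 2616300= 288.08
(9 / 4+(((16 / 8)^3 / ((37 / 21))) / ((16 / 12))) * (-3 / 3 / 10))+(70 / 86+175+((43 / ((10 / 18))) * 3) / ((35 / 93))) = 885070737 / 1113700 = 794.71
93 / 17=5.47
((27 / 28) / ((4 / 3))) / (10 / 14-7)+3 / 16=51 / 704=0.07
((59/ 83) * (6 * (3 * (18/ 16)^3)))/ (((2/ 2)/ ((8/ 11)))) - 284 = -7910245/ 29216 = -270.75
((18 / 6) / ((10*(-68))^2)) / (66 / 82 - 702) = -41 / 4431179200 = -0.00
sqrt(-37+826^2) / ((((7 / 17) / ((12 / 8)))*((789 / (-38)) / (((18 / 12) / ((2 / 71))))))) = -68799*sqrt(682239) / 7364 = -7716.79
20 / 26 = 10 / 13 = 0.77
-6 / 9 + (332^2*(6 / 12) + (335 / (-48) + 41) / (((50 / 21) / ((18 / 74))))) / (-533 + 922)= 4871225437 / 34543200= 141.02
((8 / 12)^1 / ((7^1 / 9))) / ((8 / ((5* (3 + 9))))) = 45 / 7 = 6.43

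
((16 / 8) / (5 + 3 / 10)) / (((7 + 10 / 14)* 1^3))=0.05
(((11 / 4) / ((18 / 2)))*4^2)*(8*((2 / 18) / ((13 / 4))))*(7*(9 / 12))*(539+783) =3257408 / 351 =9280.36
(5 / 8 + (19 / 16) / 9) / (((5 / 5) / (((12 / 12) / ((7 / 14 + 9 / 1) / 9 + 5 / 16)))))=109 / 197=0.55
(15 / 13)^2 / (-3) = -75 / 169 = -0.44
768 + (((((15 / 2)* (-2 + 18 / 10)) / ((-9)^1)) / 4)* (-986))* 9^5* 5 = -48515523 / 4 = -12128880.75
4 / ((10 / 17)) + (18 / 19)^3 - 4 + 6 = 330956 / 34295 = 9.65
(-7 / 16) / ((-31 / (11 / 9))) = 77 / 4464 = 0.02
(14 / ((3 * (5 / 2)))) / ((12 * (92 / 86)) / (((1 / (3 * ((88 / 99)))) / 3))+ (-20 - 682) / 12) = 344 / 8145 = 0.04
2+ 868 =870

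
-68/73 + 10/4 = 1.57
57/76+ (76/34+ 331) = 22711/68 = 333.99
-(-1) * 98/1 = 98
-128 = -128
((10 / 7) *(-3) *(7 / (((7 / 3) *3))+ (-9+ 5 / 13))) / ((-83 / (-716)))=2126520 / 7553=281.55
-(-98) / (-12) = -8.17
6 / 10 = 3 / 5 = 0.60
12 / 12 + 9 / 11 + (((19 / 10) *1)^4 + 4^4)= 29793531 / 110000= 270.85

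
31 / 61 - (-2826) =172417 / 61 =2826.51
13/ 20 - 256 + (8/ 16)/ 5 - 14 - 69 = -1353/ 4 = -338.25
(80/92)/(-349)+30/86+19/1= 19.35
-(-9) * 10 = 90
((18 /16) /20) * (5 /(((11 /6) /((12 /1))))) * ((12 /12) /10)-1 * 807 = -354999 /440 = -806.82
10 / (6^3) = 0.05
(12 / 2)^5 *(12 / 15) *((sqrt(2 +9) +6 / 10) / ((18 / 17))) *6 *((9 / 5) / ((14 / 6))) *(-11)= -52348032 *sqrt(11) / 175-157044096 / 875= -1171586.28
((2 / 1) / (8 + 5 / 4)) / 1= 8 / 37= 0.22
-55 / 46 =-1.20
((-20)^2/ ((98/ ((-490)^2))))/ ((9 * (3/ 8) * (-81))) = -7840000/ 2187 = -3584.82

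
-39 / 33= -13 / 11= -1.18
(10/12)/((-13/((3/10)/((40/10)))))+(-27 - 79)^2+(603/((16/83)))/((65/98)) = 16590237/1040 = 15952.15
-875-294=-1169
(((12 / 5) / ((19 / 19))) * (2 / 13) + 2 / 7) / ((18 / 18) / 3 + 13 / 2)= 1788 / 18655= 0.10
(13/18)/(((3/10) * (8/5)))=325/216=1.50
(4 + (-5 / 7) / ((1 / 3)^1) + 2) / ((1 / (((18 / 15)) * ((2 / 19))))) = 0.49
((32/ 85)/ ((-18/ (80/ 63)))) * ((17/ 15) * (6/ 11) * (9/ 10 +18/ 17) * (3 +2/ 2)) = -37888/ 294525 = -0.13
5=5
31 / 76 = 0.41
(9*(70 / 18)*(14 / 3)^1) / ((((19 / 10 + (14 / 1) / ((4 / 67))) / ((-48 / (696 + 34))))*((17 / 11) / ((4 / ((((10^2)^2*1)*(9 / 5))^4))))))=-539 / 481204079100000000000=-0.00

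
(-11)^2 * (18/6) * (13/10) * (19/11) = 8151/10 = 815.10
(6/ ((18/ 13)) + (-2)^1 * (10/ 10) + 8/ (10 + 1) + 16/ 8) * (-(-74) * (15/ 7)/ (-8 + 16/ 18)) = -278055/ 2464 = -112.85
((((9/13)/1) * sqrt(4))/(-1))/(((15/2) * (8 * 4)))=-3/520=-0.01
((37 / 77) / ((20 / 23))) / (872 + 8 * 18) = 851 / 1564640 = 0.00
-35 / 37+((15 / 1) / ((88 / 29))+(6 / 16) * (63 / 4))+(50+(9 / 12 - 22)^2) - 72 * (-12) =17914069 / 13024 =1375.47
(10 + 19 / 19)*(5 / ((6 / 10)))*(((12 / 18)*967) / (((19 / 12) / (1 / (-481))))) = -2127400 / 27417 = -77.59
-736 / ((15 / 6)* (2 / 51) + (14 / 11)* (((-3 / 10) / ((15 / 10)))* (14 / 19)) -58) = 39225120 / 3095881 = 12.67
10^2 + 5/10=201/2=100.50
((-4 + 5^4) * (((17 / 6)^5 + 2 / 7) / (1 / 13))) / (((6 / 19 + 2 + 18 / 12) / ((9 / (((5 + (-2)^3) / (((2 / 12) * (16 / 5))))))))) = -619067.37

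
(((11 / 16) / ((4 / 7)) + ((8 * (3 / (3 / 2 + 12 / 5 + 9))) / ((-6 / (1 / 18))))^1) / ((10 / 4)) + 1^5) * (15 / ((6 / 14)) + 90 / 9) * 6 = 273877 / 688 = 398.08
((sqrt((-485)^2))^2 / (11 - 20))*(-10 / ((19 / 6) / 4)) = 18818000 / 57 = 330140.35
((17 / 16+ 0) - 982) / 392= -15695 / 6272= -2.50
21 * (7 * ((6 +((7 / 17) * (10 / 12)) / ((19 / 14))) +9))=724220 / 323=2242.17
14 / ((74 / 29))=203 / 37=5.49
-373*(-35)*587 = 7663285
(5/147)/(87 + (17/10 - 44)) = 0.00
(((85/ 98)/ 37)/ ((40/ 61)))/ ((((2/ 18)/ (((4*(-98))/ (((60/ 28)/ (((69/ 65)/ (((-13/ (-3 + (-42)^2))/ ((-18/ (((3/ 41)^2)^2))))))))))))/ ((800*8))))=-212686233627340032/ 6253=-34013470914335.52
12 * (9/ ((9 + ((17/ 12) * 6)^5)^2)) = 0.00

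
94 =94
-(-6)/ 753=2/ 251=0.01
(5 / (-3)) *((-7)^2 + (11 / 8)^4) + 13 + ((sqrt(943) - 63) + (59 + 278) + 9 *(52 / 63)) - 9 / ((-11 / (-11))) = sqrt(943) + 17014349 / 86016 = 228.51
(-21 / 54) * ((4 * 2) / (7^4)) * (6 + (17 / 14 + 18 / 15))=-1178 / 108045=-0.01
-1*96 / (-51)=32 / 17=1.88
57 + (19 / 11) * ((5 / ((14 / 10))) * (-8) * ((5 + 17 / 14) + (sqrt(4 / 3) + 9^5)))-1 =-1570838516 / 539-7600 * sqrt(3) / 231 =-2914414.16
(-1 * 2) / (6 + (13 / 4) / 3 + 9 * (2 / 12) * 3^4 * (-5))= 24 / 7205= 0.00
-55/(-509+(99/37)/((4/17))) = 8140/73649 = 0.11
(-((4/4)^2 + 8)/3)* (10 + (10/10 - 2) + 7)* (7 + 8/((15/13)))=-3344/5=-668.80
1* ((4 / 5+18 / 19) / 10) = 83 / 475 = 0.17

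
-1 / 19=-0.05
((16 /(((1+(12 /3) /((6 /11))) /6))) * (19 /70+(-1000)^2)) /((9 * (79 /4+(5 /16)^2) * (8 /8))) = 286720077824 /4445875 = 64491.26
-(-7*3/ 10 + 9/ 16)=1.54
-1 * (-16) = 16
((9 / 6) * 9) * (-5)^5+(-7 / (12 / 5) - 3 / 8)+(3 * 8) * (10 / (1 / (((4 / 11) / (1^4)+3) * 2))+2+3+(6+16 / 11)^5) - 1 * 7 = 512017.41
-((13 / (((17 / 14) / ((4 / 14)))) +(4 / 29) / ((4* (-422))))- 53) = 10390079 / 208046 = 49.94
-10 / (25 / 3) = -6 / 5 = -1.20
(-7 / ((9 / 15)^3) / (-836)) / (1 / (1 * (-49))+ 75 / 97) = 4158875 / 80762616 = 0.05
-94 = -94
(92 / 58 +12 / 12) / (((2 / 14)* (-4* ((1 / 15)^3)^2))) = -5980078125 / 116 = -51552397.63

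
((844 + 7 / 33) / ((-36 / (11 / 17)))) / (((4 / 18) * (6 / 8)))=-27859 / 306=-91.04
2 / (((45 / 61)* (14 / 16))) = 976 / 315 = 3.10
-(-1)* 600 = 600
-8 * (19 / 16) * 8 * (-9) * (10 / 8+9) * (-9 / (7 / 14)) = -126198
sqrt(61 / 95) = sqrt(5795) / 95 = 0.80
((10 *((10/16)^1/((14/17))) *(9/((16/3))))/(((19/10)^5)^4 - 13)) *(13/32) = 1213989257812500000000/87706904734273902451163069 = 0.00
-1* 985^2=-970225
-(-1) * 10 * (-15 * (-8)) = 1200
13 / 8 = 1.62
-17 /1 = -17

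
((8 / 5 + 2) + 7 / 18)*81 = 3231 / 10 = 323.10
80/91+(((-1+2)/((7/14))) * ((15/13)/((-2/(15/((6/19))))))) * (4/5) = -3910/91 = -42.97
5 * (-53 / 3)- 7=-286 / 3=-95.33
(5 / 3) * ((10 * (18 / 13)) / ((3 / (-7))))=-700 / 13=-53.85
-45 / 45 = -1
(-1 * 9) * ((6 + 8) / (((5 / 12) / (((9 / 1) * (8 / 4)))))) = -27216 / 5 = -5443.20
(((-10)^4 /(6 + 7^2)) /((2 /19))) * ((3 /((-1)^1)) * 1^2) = -57000 /11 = -5181.82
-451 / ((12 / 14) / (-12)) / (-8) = -3157 / 4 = -789.25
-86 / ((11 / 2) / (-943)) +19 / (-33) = 486569 / 33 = 14744.52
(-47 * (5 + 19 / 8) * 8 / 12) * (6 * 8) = -11092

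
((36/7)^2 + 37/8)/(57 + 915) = 12181/381024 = 0.03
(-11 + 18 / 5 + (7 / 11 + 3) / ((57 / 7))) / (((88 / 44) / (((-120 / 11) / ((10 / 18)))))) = 784764 / 11495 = 68.27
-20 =-20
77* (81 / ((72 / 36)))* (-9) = -56133 / 2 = -28066.50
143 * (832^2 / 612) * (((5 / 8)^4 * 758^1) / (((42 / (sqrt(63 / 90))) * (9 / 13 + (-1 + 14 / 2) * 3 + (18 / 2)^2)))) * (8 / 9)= 14883851125 * sqrt(70) / 37476432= 3322.81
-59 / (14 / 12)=-50.57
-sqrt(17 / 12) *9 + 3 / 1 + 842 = 845 - 3 *sqrt(51) / 2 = 834.29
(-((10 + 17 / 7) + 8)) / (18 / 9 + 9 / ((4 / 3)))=-572 / 245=-2.33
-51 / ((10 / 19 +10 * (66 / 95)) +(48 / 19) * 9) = -969 / 574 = -1.69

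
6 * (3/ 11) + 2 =40/ 11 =3.64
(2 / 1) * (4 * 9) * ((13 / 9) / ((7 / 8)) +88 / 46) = 41312 / 161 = 256.60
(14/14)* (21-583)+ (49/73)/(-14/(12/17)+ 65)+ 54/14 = -77290123/138481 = -558.13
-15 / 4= -3.75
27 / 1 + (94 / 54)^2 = 21892 / 729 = 30.03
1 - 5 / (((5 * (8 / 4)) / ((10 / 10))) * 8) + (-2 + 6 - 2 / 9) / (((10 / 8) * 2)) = 2.45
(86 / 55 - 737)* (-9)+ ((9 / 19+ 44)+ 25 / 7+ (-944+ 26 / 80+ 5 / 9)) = 3014638867 / 526680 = 5723.85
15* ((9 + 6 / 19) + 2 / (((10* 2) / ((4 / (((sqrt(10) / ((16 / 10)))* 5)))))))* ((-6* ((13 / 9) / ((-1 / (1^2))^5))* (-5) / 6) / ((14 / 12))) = -115050 / 133 - 208* sqrt(10) / 175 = -868.80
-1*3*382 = -1146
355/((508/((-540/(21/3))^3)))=-13974930000/43561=-320812.88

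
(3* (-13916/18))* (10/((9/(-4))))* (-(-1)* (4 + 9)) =3618160/27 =134005.93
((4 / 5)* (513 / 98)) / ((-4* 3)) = -171 / 490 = -0.35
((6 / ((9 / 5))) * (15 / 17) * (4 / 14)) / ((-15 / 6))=-40 / 119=-0.34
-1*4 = -4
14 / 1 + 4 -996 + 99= -879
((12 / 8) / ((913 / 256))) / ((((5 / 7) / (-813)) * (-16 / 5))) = 136584 / 913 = 149.60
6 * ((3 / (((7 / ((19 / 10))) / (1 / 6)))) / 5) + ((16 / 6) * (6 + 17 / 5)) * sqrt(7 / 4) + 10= 3557 / 350 + 188 * sqrt(7) / 15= 43.32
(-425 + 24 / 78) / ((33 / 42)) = -77294 / 143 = -540.52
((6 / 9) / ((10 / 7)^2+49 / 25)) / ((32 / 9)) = 3675 / 78416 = 0.05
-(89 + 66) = -155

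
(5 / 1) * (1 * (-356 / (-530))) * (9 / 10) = 801 / 265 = 3.02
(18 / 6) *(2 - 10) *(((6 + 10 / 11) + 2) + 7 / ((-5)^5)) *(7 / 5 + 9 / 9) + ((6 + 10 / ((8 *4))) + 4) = -1382485809 / 2750000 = -502.72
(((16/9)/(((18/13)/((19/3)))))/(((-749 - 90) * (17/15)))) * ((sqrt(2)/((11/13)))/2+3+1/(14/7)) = -34580/1155303 - 64220 * sqrt(2)/12708333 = -0.04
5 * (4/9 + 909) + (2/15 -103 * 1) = 199996/45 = 4444.36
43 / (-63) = -43 / 63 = -0.68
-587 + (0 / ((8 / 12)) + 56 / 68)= -9965 / 17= -586.18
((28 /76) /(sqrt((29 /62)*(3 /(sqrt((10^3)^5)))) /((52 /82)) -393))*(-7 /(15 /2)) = 98 /(285*(-41*2^(3 /4)*sqrt(2697)*5^(1 /4) /16120000+393)) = 0.00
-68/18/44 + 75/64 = 6881/6336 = 1.09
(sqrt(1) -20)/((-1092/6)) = 19/182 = 0.10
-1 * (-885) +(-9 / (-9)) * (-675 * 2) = -465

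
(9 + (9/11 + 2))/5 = 26/11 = 2.36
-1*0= 0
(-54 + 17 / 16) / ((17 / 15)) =-12705 / 272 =-46.71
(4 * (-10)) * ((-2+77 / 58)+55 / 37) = -34940 / 1073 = -32.56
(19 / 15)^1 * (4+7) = 209 / 15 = 13.93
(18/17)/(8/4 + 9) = 18/187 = 0.10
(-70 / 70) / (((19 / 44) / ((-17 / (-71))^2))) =-12716 / 95779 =-0.13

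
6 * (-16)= -96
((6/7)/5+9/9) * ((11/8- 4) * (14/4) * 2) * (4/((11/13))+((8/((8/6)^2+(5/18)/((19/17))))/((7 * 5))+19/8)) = -19133511/123200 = -155.30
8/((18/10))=40/9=4.44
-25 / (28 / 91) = -325 / 4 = -81.25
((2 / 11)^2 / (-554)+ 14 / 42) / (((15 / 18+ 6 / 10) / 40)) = 13404400 / 1441231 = 9.30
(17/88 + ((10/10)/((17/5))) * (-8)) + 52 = 74561/1496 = 49.84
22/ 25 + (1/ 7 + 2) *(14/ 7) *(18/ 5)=2854/ 175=16.31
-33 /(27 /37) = -407 /9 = -45.22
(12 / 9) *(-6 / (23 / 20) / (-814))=80 / 9361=0.01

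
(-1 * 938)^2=879844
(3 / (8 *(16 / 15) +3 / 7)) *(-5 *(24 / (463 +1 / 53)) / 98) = -0.00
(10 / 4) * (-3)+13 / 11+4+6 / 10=-1.72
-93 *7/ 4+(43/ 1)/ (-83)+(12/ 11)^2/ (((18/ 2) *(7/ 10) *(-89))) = -4086188635/ 25027156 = -163.27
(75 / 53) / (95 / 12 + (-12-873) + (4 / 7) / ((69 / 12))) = -144900 / 89799649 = -0.00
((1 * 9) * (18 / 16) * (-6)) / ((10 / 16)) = -486 / 5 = -97.20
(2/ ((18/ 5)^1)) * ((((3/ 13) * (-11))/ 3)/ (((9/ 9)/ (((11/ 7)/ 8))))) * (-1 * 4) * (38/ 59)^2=436810/ 2850939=0.15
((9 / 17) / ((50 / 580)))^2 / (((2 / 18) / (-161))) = -394829316 / 7225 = -54647.66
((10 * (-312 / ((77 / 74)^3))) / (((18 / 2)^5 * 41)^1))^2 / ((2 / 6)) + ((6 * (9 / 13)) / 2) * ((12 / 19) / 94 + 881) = 961098366735805862321911473851 / 525252594029383430380773603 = 1829.78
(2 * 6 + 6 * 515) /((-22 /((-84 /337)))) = 11844 /337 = 35.15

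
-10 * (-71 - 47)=1180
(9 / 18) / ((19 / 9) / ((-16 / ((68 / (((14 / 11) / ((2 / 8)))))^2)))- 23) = -14112 / 1313563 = -0.01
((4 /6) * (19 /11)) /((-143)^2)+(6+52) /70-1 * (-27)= 657273088 /23618595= 27.83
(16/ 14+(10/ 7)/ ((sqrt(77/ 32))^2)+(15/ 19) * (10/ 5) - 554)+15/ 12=-22507035/ 40964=-549.43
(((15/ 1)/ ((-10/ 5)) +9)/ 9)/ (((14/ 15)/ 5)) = 25/ 28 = 0.89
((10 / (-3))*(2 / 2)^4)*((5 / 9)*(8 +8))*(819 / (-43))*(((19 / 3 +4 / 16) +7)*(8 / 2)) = 11866400 / 387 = 30662.53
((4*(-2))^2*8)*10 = 5120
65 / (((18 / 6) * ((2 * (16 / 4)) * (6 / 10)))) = 325 / 72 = 4.51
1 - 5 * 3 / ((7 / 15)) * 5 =-159.71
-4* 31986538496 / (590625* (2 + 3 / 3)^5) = -127946153984 / 143521875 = -891.47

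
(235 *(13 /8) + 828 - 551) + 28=5495 /8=686.88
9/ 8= 1.12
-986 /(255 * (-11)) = 58 /165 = 0.35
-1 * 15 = -15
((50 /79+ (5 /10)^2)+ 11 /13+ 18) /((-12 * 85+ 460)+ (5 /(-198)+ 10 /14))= -56165571 /1592271070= -0.04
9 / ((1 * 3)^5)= 1 / 27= 0.04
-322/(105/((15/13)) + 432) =-322/523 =-0.62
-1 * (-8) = 8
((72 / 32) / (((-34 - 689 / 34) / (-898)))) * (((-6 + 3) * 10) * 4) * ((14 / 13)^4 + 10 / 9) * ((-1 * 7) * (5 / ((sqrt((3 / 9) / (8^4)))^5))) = 4346576770729896837120 * sqrt(3) / 1171001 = 6429107922113508.55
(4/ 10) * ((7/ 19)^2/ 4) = 49/ 3610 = 0.01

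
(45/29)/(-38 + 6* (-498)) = -45/87754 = -0.00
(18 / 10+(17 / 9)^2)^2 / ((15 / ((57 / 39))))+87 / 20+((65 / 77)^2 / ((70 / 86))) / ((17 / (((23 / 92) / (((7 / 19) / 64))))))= 5935877539885457 / 631874895151500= 9.39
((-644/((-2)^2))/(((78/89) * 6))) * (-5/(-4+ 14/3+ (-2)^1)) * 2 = -71645/312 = -229.63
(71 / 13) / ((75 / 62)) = 4402 / 975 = 4.51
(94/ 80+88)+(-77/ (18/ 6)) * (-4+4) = 3567/ 40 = 89.18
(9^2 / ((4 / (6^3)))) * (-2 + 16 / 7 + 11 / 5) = 10872.51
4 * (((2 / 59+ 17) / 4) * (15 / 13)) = 15075 / 767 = 19.65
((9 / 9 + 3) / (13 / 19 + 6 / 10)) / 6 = 95 / 183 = 0.52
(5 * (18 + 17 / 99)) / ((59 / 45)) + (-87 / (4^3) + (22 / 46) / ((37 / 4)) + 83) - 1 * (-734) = 31281906083 / 35347136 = 884.99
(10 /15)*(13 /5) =26 /15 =1.73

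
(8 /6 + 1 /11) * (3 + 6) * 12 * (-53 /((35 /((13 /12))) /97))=-9423453 /385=-24476.50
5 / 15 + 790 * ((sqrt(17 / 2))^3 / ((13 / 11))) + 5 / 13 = 16566.23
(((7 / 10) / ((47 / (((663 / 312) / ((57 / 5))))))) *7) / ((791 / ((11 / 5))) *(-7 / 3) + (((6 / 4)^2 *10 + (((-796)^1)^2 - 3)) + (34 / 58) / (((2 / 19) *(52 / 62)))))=0.00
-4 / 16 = -0.25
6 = 6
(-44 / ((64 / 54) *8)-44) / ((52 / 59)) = -183667 / 3328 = -55.19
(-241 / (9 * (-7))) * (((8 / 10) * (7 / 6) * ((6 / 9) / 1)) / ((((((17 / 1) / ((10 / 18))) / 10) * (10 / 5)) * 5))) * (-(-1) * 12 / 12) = 0.08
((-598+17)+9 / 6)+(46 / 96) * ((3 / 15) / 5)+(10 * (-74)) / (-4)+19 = -450577 / 1200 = -375.48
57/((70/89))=72.47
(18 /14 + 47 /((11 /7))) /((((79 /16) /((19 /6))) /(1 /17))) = 365104 /310233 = 1.18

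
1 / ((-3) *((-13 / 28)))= 28 / 39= 0.72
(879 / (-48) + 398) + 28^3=357307 / 16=22331.69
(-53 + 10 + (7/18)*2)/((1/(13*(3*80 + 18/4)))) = -402610/3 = -134203.33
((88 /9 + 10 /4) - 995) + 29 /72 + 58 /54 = -211949 /216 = -981.25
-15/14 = -1.07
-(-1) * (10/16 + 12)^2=10201/64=159.39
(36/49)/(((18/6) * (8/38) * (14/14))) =57/49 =1.16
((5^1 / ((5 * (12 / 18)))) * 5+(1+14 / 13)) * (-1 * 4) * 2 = -996 / 13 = -76.62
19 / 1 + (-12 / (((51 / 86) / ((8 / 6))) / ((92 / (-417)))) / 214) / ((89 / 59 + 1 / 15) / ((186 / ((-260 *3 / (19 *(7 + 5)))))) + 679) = 255036949339749 / 13422968391575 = 19.00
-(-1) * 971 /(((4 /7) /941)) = 6395977 /4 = 1598994.25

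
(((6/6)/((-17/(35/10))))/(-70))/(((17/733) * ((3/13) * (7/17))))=9529/7140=1.33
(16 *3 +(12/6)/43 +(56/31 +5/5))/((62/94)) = 3185989/41323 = 77.10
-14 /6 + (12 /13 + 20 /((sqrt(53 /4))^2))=205 /2067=0.10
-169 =-169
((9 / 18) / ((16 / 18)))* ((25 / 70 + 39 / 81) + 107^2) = 4328039 / 672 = 6440.53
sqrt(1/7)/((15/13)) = 13 * sqrt(7)/105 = 0.33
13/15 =0.87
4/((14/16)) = 4.57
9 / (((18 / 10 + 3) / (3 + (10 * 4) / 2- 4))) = 35.62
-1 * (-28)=28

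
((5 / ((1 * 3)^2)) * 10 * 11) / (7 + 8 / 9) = 7.75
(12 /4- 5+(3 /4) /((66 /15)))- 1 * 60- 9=-6233 /88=-70.83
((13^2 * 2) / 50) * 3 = 507 / 25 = 20.28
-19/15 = -1.27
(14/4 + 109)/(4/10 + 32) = 125/36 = 3.47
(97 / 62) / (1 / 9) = 873 / 62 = 14.08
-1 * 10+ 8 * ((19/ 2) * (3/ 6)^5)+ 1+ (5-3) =-37/ 8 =-4.62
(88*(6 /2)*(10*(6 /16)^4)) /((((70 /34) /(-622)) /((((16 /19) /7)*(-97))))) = 1370818647 /7448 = 184051.91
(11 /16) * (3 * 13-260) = -2431 /16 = -151.94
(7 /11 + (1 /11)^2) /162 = 13 /3267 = 0.00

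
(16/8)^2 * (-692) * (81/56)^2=-1135053/196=-5791.09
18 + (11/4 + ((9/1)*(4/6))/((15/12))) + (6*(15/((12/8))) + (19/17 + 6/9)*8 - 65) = 35521/1020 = 34.82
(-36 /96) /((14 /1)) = -3 /112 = -0.03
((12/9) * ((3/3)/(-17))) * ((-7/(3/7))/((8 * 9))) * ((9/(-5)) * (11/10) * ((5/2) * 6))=-539/1020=-0.53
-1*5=-5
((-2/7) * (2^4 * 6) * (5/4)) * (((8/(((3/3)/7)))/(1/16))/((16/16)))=-30720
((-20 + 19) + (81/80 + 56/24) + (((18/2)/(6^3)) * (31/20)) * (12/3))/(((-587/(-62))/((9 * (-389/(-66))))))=1507375/103312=14.59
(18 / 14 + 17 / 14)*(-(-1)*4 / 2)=5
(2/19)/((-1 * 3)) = -2/57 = -0.04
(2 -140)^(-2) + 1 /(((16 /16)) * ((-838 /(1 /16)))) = -1409 /63835488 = -0.00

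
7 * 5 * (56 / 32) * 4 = 245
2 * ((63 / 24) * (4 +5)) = 189 / 4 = 47.25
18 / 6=3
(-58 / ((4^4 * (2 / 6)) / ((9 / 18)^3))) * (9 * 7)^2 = -345303 / 1024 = -337.21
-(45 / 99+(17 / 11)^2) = -344 / 121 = -2.84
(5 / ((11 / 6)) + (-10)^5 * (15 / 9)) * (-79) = 434492890 / 33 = 13166451.21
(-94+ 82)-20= -32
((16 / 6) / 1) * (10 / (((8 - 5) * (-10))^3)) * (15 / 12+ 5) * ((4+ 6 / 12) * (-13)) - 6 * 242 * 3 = -156803 / 36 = -4355.64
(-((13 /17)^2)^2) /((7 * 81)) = -28561 /47356407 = -0.00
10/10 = 1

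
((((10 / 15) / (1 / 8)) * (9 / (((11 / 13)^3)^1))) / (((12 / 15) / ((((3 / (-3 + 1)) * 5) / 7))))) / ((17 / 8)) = -7909200 / 158389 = -49.94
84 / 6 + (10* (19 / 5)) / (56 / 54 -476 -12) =4817 / 346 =13.92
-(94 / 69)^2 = -8836 / 4761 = -1.86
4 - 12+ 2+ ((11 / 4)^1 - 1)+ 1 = -3.25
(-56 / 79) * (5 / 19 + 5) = -5600 / 1501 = -3.73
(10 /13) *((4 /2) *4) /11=80 /143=0.56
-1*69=-69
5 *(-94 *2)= -940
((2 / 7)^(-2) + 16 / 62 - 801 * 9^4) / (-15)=217221071 / 620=350356.57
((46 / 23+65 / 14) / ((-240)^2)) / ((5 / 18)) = 93 / 224000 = 0.00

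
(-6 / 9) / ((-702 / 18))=2 / 117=0.02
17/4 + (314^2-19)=394325/4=98581.25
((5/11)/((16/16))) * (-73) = -365/11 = -33.18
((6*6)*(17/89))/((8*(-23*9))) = -17/4094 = -0.00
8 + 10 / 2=13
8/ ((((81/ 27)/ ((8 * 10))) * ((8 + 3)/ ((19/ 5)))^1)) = 2432/ 33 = 73.70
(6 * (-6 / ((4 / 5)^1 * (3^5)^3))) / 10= -1 / 3188646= -0.00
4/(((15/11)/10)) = 88/3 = 29.33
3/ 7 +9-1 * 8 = 10/ 7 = 1.43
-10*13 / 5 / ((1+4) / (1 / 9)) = -26 / 45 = -0.58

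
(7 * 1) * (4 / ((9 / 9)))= 28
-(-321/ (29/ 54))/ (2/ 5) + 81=45684/ 29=1575.31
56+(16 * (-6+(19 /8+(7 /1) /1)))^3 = 157520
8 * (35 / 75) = 3.73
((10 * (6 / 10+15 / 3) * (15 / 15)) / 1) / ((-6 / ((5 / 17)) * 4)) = -35 / 51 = -0.69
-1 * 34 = -34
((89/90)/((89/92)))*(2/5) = 92/225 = 0.41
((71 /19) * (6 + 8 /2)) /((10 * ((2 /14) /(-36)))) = -17892 /19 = -941.68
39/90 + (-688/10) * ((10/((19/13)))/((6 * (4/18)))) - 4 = -203273/570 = -356.62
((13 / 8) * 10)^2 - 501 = -3791 / 16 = -236.94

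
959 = 959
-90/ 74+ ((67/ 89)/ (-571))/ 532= -1216609339/ 1000321196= -1.22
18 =18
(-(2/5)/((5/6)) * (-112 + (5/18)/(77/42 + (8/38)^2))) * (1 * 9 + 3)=65505936/101675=644.27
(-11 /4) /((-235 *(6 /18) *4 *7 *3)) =11 /26320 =0.00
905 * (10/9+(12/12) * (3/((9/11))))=38915/9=4323.89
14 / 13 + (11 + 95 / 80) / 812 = 184423 / 168896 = 1.09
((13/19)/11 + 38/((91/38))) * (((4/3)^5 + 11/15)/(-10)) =-607068923/77026950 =-7.88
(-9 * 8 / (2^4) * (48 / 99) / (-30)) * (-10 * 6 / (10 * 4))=-6 / 55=-0.11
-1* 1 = -1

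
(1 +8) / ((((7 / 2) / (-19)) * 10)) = -171 / 35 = -4.89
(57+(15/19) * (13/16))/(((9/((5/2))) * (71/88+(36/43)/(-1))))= -920931/1748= -526.85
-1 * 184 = -184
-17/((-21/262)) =4454/21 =212.10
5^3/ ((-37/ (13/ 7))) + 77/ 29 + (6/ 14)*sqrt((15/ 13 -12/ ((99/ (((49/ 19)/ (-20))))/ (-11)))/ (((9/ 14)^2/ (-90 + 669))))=-27182/ 7511 + 2*sqrt(867135490)/ 3705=12.28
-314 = -314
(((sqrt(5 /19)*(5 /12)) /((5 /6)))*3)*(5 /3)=5*sqrt(95) /38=1.28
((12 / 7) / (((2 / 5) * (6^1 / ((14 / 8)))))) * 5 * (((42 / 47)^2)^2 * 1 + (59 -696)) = -77631127525 / 19518724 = -3977.26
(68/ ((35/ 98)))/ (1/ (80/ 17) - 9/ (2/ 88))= -15232/ 31663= -0.48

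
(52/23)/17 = 52/391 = 0.13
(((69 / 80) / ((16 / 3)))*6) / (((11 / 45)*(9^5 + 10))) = 5589 / 83155072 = 0.00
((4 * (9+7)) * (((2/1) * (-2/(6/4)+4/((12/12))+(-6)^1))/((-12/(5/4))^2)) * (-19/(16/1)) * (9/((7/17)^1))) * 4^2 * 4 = 7690.48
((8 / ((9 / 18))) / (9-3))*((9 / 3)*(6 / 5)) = 48 / 5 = 9.60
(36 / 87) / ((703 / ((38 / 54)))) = 0.00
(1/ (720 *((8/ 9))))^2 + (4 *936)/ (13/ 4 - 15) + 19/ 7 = -42573414071/ 134758400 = -315.92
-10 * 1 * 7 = -70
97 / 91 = 1.07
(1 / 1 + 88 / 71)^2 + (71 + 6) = 413438 / 5041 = 82.02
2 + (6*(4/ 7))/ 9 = 50/ 21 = 2.38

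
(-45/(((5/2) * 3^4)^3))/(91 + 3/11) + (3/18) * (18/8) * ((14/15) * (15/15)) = 518745377/1482129900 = 0.35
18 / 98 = 9 / 49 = 0.18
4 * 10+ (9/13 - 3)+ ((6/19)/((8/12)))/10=93217/2470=37.74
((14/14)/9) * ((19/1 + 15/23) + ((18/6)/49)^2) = 2.18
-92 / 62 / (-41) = 46 / 1271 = 0.04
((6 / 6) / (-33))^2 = 1 / 1089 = 0.00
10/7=1.43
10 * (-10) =-100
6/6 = 1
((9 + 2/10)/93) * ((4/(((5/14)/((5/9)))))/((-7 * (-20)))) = 92/20925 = 0.00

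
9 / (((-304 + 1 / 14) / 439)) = -13.00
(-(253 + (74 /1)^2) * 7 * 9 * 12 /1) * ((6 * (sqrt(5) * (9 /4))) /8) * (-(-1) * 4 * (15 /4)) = -438526305 * sqrt(5) /4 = -245143656.98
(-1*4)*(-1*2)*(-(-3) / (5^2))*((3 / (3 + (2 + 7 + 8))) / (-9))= -2 / 125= -0.02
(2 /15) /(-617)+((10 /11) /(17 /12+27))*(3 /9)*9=3324298 /34715505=0.10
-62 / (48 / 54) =-279 / 4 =-69.75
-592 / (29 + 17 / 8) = -4736 / 249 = -19.02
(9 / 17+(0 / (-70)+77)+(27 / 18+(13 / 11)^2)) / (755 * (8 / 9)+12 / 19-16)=56579283 / 461311048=0.12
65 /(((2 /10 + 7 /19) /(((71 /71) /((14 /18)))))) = 6175 /42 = 147.02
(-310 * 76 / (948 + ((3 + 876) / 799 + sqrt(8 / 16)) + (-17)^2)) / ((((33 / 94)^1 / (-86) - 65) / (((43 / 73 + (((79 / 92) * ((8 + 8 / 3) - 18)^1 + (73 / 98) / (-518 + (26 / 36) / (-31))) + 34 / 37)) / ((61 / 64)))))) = -243670062695822077293808910970880 / 165609392416973583328857707046807 + 98404829199509240285872071680 * sqrt(2) / 165609392416973583328857707046807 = -1.47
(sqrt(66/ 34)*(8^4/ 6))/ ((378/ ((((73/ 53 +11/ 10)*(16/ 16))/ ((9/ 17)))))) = 672256*sqrt(561)/ 1352295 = 11.77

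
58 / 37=1.57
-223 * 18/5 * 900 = -722520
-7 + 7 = 0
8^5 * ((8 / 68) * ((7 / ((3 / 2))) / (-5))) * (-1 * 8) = 7340032 / 255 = 28784.44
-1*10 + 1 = -9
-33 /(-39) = 11 /13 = 0.85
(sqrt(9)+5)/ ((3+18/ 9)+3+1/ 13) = 104/ 105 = 0.99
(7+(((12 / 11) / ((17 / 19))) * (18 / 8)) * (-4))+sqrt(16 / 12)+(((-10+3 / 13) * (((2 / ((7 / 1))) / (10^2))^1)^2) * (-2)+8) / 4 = -1175241251 / 595595000+2 * sqrt(3) / 3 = -0.82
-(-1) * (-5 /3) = -5 /3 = -1.67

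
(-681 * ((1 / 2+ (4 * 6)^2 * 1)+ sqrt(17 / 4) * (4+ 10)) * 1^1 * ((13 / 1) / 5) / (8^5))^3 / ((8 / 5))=-214310086430083398261 / 11258999068426240 - 19387061398877673501 * sqrt(17) / 28147497671065600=-21874.42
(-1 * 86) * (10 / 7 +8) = -5676 / 7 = -810.86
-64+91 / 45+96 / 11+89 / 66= -51383 / 990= -51.90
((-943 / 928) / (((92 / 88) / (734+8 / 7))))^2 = 1346581538929 / 2637376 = 510576.25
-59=-59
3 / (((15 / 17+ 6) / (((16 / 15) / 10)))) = 136 / 2925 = 0.05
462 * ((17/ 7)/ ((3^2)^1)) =124.67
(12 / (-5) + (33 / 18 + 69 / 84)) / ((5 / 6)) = 107 / 350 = 0.31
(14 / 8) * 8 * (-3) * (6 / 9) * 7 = -196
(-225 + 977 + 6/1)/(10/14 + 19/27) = 71631/134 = 534.56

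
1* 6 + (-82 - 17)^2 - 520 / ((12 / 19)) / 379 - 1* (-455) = 11665424 / 1137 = 10259.83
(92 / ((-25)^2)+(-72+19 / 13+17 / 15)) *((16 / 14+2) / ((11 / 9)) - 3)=241166 / 8125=29.68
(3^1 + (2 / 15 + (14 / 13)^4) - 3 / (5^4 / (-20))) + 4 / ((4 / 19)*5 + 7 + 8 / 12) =26791670887 / 5323056375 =5.03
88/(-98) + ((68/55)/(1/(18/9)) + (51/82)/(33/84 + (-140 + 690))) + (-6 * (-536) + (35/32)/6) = 31879693685831/9907423680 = 3217.76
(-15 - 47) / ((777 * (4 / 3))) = -31 / 518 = -0.06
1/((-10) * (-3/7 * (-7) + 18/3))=-1/90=-0.01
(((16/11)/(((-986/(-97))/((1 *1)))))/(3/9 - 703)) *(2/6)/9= -194/25721289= -0.00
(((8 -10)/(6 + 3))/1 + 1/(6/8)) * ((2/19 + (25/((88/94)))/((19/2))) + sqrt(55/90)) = 5 * sqrt(22)/27 + 6095/1881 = 4.11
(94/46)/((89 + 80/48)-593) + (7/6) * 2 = 242204/103983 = 2.33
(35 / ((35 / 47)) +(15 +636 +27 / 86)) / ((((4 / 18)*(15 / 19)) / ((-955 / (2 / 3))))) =-1961456355 / 344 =-5701908.01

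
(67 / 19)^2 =4489 / 361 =12.43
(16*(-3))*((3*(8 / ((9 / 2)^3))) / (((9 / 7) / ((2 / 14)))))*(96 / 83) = -32768 / 20169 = -1.62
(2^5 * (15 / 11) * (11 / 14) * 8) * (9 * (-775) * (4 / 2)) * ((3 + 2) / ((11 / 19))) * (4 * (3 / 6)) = -5088960000 / 77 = -66090389.61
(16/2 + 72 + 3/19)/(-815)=-1523/15485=-0.10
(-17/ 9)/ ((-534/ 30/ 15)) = 425/ 267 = 1.59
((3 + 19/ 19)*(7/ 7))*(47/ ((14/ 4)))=376/ 7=53.71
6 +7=13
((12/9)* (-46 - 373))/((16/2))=-419/6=-69.83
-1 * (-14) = 14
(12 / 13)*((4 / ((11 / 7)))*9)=3024 / 143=21.15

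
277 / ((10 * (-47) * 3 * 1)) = -277 / 1410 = -0.20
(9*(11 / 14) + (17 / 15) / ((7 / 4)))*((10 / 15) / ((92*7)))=1621 / 202860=0.01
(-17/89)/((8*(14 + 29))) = -17/30616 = -0.00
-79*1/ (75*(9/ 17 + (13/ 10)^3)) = -53720/ 139047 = -0.39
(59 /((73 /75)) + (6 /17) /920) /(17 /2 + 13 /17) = 11534573 /1762950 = 6.54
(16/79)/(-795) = -16/62805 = -0.00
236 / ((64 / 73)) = 4307 / 16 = 269.19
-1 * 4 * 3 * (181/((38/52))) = -56472/19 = -2972.21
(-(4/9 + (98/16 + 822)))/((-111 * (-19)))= -59657/151848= -0.39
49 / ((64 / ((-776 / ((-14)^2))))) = -97 / 32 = -3.03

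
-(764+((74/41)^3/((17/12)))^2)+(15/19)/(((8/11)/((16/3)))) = -20225539447221030/26082822387331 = -775.44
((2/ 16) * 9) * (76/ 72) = 19/ 16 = 1.19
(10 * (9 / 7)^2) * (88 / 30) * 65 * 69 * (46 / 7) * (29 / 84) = 1184632020 / 2401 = 493391.10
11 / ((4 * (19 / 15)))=2.17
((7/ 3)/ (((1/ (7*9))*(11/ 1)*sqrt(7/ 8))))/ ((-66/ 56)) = -392*sqrt(14)/ 121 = -12.12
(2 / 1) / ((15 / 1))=2 / 15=0.13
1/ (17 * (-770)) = -1/ 13090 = -0.00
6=6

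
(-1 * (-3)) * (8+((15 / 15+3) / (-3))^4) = 904 / 27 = 33.48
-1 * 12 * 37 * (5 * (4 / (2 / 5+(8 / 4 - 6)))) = 7400 / 3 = 2466.67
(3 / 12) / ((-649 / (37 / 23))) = -37 / 59708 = -0.00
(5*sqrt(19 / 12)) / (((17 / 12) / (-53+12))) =-410*sqrt(57) / 17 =-182.08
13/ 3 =4.33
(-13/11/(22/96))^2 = 389376/14641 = 26.59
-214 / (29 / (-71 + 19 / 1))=11128 / 29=383.72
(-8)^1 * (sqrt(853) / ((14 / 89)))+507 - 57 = 450 - 356 * sqrt(853) / 7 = -1035.34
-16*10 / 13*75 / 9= -4000 / 39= -102.56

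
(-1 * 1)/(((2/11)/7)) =-77/2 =-38.50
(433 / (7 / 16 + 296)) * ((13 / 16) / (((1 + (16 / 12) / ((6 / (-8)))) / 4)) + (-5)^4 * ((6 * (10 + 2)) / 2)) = 121217484 / 3689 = 32859.17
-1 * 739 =-739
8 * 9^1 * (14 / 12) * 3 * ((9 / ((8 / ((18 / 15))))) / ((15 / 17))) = 9639 / 25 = 385.56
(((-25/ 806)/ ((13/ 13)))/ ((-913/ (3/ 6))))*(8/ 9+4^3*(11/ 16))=2525/ 3311451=0.00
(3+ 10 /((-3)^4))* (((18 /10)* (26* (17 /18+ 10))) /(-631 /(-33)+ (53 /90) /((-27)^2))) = 88816662 /1061581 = 83.66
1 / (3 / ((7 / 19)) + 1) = 7 / 64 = 0.11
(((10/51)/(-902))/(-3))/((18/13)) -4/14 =-2483653/8694378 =-0.29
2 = 2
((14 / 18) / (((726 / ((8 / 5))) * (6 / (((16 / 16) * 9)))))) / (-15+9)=-7 / 16335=-0.00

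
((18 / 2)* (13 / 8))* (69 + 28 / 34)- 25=135479 / 136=996.17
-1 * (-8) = 8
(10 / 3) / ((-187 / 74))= -740 / 561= -1.32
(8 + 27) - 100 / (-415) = 2925 / 83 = 35.24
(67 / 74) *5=335 / 74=4.53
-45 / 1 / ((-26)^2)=-45 / 676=-0.07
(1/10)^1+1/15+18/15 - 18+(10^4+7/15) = 59903/6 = 9983.83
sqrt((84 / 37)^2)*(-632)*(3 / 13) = -159264 / 481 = -331.11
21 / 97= 0.22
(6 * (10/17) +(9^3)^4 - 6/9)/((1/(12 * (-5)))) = -288078127213540/17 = -16945772189031.76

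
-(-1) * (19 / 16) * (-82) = -779 / 8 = -97.38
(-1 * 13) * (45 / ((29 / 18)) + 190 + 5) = -84045 / 29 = -2898.10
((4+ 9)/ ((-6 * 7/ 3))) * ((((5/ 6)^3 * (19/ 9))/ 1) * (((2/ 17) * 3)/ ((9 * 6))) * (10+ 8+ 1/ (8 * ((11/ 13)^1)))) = -49307375/ 366436224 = -0.13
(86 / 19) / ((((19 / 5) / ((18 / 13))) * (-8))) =-1935 / 9386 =-0.21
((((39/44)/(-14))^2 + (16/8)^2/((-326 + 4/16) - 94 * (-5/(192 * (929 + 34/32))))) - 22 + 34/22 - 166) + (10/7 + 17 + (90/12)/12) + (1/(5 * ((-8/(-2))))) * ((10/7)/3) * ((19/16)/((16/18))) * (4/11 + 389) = -13687231735969467/88290849154816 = -155.02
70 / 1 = 70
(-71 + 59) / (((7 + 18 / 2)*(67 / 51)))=-153 / 268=-0.57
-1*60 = -60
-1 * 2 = -2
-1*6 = -6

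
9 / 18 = 0.50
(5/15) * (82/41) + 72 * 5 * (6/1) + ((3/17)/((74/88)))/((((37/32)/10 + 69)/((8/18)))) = 90175002146/41734779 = 2160.67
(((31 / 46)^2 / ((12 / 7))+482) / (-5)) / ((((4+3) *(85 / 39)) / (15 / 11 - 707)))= 4461.12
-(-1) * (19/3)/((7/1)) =19/21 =0.90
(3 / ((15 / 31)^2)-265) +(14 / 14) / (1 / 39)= -15989 / 75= -213.19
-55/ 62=-0.89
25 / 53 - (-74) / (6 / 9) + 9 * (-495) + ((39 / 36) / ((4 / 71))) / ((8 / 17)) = -87567865 / 20352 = -4302.67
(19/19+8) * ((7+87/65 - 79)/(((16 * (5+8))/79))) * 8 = -3265623/1690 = -1932.32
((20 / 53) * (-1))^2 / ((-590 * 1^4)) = -40 / 165731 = -0.00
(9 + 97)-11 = 95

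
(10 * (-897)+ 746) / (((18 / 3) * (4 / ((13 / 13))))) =-342.67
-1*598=-598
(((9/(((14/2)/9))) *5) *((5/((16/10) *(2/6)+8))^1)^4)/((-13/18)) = -115330078125/12213813248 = -9.44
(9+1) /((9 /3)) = 10 /3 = 3.33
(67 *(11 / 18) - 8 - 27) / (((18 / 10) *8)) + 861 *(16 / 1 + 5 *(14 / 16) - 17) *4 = 15064591 / 1296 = 11623.91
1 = 1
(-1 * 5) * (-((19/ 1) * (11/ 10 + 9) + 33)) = 1124.50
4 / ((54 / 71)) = 142 / 27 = 5.26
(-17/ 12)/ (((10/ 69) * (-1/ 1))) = 391/ 40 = 9.78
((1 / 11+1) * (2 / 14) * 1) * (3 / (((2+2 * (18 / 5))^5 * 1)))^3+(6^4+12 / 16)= 218099397446128435837305343389 / 168189240367170567468965888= 1296.75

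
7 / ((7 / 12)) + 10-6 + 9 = 25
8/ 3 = 2.67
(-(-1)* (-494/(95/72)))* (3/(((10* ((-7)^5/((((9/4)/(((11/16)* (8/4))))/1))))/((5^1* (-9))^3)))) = -184232880/184877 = -996.52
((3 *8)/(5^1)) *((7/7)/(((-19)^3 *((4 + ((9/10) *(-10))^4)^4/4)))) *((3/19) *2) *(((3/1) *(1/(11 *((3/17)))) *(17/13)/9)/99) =-18496/17135412431704020748490625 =-0.00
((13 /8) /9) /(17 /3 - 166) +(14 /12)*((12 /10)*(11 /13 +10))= 876391 /57720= 15.18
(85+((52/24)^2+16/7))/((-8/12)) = -23179/168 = -137.97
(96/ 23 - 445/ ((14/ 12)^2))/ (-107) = 3.02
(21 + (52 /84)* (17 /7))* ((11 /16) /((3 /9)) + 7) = 203.94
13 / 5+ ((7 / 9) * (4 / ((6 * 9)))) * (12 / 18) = 9617 / 3645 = 2.64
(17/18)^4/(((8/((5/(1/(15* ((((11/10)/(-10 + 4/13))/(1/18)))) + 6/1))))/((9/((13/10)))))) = 4593655/7962624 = 0.58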